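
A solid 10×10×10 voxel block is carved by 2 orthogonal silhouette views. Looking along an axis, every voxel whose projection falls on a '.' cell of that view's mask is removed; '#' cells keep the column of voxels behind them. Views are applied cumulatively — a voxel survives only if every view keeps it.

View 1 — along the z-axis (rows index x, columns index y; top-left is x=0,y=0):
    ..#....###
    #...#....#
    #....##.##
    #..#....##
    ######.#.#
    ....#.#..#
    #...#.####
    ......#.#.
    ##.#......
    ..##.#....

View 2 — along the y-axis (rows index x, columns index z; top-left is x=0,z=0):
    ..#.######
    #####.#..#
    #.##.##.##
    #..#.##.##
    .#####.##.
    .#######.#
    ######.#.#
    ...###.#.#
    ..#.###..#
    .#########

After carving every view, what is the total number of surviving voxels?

full grid |V| = 1000
after view 1 [z-axis, 41 of 100 cells solid] → remaining = 410
after view 2 [y-axis, 69 of 100 cells solid] → remaining = 288

288 voxels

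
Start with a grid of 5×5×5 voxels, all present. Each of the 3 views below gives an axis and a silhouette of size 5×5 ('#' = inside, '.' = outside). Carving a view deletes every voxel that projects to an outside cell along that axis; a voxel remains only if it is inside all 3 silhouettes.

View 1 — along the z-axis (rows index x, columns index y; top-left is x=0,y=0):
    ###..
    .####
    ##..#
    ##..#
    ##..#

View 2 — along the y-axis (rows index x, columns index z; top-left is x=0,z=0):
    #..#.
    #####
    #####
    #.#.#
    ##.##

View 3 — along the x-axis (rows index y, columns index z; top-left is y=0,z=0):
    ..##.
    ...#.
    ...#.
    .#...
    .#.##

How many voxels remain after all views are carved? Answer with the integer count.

initial block: 5^3 = 125
step 1: project along z, AND mask (16/25) → |grid| = 80
step 2: project along y, AND mask (19/25) → |grid| = 62
step 3: project along x, AND mask (8/25) → |grid| = 22

|visual hull| = 22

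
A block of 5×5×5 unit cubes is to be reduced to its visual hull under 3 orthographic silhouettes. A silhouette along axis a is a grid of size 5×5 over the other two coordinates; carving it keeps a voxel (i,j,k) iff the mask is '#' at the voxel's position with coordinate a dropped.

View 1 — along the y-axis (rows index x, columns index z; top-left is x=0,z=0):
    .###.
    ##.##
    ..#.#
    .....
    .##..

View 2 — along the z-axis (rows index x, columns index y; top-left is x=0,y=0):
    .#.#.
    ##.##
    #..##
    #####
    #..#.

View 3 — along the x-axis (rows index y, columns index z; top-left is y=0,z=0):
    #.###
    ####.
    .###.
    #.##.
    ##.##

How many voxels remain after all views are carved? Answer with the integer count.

remaining voxels: 23

initial block: 5^3 = 125
[1] y-view keeps 11 columns → grid now 55
[2] z-view keeps 16 columns → grid now 32
[3] x-view keeps 18 columns → grid now 23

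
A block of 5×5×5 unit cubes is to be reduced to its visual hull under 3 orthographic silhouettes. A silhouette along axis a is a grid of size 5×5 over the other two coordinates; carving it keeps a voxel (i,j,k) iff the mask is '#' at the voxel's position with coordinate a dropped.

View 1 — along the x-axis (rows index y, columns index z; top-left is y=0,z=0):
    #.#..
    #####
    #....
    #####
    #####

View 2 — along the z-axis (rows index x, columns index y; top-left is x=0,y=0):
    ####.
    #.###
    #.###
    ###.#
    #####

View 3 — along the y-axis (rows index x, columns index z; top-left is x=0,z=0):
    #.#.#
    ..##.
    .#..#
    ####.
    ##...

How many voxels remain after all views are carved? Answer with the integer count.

remaining voxels: 37

before carving: 125 voxels (5×5×5)
after view 1 [x-axis, 18 of 25 cells solid] → remaining = 90
after view 2 [z-axis, 21 of 25 cells solid] → remaining = 70
after view 3 [y-axis, 13 of 25 cells solid] → remaining = 37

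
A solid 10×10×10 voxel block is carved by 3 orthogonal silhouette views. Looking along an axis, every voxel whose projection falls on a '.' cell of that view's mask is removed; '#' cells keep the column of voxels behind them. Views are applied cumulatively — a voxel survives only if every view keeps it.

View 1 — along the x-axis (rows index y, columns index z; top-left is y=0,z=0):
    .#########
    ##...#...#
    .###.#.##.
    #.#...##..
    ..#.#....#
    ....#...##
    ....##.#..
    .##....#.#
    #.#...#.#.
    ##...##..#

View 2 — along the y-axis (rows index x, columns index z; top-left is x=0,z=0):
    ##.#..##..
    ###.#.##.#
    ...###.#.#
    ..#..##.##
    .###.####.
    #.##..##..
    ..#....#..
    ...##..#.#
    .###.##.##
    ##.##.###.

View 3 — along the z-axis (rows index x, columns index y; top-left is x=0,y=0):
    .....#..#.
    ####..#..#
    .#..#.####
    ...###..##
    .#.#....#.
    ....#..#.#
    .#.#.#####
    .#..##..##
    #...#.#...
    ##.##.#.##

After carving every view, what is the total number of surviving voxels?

remaining voxels: 102

start: 10×10×10 = 1000 voxels
step 1: project along x, AND mask (45/100) → |grid| = 450
step 2: project along y, AND mask (54/100) → |grid| = 241
step 3: project along z, AND mask (47/100) → |grid| = 102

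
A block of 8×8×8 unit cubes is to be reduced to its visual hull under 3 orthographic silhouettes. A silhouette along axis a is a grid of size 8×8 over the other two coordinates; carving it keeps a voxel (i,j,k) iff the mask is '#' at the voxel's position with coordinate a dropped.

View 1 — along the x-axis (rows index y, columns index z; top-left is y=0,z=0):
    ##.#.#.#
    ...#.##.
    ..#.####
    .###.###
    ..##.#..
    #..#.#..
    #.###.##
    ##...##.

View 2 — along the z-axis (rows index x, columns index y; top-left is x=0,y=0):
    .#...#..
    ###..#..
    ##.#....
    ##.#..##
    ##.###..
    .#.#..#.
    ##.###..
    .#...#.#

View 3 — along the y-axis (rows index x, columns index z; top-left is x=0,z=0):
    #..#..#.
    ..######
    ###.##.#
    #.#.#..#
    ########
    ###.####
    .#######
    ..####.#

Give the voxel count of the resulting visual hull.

start: 8×8×8 = 512 voxels
step 1: project along x, AND mask (35/64) → |grid| = 280
step 2: project along z, AND mask (30/64) → |grid| = 125
step 3: project along y, AND mask (46/64) → |grid| = 90

|visual hull| = 90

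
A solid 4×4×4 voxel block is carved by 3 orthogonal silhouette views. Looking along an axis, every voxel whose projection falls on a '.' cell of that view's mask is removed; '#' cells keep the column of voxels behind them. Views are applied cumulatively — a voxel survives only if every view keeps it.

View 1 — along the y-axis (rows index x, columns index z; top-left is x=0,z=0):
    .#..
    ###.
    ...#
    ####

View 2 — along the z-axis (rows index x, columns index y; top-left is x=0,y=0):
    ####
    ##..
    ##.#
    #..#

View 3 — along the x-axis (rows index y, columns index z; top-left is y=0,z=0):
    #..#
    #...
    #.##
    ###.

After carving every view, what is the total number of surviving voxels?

9 voxels

start: 4×4×4 = 64 voxels
V1 y: intersect with XZ mask (9 set) -- 36 left
V2 z: intersect with XY mask (11 set) -- 21 left
V3 x: intersect with YZ mask (9 set) -- 9 left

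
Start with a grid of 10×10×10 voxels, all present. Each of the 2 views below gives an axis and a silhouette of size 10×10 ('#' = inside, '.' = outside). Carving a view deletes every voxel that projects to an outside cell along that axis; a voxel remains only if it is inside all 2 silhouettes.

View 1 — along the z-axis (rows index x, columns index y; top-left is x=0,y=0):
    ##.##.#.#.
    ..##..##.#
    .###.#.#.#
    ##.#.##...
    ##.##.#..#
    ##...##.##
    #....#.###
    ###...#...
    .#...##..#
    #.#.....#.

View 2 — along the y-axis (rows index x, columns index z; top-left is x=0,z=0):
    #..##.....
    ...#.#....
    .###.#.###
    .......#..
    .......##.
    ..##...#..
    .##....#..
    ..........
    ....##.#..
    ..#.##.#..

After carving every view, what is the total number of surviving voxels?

144 voxels

start: 10×10×10 = 1000 voxels
carve view 1 (along z, XY-mask fill 50/100): 500 voxels remain
carve view 2 (along y, XZ-mask fill 28/100): 144 voxels remain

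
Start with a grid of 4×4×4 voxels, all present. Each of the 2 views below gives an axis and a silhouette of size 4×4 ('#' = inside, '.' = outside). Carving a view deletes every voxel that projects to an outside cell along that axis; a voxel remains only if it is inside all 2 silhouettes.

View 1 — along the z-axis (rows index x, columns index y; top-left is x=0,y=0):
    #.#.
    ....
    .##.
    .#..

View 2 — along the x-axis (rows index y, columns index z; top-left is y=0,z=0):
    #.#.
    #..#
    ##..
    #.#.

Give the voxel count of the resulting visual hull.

|visual hull| = 10

start: 4×4×4 = 64 voxels
V1 z: intersect with XY mask (5 set) -- 20 left
V2 x: intersect with YZ mask (8 set) -- 10 left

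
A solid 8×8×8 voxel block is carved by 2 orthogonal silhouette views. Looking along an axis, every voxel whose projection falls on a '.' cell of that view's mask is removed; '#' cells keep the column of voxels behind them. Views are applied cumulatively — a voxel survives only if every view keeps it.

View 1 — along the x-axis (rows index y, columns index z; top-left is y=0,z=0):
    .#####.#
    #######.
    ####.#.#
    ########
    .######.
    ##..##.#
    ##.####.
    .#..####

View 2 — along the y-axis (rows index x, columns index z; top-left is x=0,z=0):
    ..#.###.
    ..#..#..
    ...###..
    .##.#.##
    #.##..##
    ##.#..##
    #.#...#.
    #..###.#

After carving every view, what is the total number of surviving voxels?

initial block: 8^3 = 512
step 1: project along x, AND mask (49/64) → |grid| = 392
step 2: project along y, AND mask (32/64) → |grid| = 190

190 voxels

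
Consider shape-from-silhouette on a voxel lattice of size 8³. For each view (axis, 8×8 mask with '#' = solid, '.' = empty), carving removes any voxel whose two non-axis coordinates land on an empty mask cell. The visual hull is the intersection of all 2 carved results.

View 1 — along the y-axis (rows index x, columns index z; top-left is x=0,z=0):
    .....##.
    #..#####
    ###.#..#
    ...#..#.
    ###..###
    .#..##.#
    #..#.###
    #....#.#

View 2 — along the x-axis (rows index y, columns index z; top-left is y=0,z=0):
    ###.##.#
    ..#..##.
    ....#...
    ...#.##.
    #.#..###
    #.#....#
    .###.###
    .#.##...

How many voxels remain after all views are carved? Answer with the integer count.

start: 8×8×8 = 512 voxels
[1] y-view keeps 33 columns → grid now 264
[2] x-view keeps 30 columns → grid now 126

126 voxels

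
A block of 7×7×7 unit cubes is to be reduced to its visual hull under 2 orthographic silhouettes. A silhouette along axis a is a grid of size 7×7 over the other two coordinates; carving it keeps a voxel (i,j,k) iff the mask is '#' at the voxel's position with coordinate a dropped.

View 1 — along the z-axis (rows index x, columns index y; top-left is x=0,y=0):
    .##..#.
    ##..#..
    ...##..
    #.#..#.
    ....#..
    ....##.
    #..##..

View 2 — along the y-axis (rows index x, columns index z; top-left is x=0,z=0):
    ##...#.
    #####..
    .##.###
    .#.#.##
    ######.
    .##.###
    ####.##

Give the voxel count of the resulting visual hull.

voxel count = 80

start: 7×7×7 = 343 voxels
  1. axis=2 (XY plane), |mask|=17  ⇒  voxels=119
  2. axis=1 (XZ plane), |mask|=34  ⇒  voxels=80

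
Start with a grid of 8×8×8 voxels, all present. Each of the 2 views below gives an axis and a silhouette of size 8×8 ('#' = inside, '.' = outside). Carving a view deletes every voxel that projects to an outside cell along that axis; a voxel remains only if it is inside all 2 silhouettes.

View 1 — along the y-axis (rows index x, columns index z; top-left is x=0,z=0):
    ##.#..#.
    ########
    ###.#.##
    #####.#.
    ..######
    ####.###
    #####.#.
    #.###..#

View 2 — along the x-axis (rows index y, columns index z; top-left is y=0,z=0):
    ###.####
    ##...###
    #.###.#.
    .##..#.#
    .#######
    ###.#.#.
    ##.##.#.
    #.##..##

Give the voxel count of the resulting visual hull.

264 voxels

initial block: 8^3 = 512
carve view 1 (along y, XZ-mask fill 48/64): 384 voxels remain
carve view 2 (along x, YZ-mask fill 43/64): 264 voxels remain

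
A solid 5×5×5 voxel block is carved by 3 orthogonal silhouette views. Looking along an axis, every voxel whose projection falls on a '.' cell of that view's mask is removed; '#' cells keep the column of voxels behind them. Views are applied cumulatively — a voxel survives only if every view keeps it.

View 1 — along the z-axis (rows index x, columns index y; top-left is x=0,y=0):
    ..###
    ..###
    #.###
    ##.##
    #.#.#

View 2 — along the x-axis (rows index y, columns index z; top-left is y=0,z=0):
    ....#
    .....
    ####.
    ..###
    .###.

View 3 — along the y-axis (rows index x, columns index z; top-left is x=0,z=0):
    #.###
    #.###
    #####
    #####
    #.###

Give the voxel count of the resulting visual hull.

start: 5×5×5 = 125 voxels
after view 1 [z-axis, 17 of 25 cells solid] → remaining = 85
after view 2 [x-axis, 11 of 25 cells solid] → remaining = 46
after view 3 [y-axis, 22 of 25 cells solid] → remaining = 40

40 voxels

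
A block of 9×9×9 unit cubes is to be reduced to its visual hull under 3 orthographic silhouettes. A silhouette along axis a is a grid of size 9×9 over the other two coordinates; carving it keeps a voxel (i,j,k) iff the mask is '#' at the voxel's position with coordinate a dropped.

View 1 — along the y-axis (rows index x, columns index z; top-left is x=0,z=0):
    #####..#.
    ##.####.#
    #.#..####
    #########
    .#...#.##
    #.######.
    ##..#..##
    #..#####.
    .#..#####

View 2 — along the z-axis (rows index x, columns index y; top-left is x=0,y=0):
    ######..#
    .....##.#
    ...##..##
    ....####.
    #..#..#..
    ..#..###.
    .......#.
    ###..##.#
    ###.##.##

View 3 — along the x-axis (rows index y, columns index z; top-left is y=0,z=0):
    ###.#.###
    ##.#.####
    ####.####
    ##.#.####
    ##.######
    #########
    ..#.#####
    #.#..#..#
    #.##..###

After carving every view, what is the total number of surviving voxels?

full grid |V| = 729
V1 y: intersect with XZ mask (56 set) -- 504 left
V2 z: intersect with XY mask (39 set) -- 246 left
V3 x: intersect with YZ mask (62 set) -- 187 left

|visual hull| = 187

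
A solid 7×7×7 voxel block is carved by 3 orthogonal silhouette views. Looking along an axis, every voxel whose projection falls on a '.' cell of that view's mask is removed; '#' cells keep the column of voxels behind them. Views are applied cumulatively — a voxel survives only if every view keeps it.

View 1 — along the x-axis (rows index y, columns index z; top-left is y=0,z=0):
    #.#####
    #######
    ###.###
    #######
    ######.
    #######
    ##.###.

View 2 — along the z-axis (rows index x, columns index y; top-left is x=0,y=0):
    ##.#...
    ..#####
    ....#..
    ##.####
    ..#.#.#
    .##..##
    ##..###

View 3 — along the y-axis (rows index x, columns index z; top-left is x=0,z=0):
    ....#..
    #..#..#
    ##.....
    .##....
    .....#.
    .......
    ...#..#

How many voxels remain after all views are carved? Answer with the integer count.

|visual hull| = 38

before carving: 343 voxels (7×7×7)
after view 1 [x-axis, 44 of 49 cells solid] → remaining = 308
after view 2 [z-axis, 27 of 49 cells solid] → remaining = 168
after view 3 [y-axis, 11 of 49 cells solid] → remaining = 38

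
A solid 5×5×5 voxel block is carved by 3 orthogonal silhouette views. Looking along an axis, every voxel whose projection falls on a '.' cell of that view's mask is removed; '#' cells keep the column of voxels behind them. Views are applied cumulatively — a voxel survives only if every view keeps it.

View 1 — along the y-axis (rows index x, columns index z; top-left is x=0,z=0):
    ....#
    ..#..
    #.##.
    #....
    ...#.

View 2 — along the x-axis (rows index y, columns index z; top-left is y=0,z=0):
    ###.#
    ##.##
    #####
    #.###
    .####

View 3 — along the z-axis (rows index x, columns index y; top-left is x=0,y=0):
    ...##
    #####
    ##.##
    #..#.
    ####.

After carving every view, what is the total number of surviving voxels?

start: 5×5×5 = 125 voxels
[1] y-view keeps 7 columns → grid now 35
[2] x-view keeps 21 columns → grid now 29
[3] z-view keeps 17 columns → grid now 20

voxel count = 20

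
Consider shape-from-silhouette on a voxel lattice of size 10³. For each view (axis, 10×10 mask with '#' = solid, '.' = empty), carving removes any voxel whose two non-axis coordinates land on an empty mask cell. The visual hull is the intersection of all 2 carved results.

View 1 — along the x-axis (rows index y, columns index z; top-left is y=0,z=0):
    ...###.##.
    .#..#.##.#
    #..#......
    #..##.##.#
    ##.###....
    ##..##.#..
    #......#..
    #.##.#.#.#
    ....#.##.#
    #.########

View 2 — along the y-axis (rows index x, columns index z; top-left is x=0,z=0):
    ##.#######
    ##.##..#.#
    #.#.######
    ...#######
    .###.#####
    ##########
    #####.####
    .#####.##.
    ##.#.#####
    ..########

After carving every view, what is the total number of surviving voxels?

|visual hull| = 400

full grid |V| = 1000
after view 1 [x-axis, 49 of 100 cells solid] → remaining = 490
after view 2 [y-axis, 80 of 100 cells solid] → remaining = 400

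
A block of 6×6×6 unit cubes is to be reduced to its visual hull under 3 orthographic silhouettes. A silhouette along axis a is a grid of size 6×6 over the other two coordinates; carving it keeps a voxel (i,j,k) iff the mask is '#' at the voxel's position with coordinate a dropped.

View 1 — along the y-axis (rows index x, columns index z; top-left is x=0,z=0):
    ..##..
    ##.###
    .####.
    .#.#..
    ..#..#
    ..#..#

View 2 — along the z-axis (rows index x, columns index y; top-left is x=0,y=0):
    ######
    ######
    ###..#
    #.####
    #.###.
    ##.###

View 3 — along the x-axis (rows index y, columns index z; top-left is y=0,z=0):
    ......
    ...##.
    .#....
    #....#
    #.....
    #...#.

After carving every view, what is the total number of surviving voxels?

before carving: 216 voxels (6×6×6)
step 1: project along y, AND mask (17/36) → |grid| = 102
step 2: project along z, AND mask (30/36) → |grid| = 86
step 3: project along x, AND mask (8/36) → |grid| = 16

|visual hull| = 16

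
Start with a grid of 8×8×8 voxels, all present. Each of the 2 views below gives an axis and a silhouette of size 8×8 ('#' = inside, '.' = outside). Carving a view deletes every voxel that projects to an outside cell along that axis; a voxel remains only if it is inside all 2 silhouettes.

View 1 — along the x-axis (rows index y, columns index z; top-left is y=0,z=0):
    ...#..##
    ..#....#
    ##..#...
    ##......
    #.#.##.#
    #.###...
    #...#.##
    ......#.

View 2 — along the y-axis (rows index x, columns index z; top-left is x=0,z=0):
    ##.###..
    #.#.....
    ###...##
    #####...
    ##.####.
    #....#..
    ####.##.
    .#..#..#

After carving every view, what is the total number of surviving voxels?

voxel count = 104

start: 8×8×8 = 512 voxels
step 1: project along x, AND mask (24/64) → |grid| = 192
step 2: project along y, AND mask (34/64) → |grid| = 104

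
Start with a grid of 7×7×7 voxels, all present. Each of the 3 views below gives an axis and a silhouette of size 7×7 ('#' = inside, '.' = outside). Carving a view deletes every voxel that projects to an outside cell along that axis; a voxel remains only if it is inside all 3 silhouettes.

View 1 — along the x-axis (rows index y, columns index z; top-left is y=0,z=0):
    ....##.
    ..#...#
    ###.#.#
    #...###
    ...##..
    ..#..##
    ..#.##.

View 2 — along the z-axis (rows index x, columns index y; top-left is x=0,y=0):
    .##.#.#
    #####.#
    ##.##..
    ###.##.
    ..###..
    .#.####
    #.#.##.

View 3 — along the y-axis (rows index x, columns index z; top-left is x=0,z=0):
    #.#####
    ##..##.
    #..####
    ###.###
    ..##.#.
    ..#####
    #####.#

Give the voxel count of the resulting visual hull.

remaining voxels: 70

start: 7×7×7 = 343 voxels
  1. axis=0 (YZ plane), |mask|=21  ⇒  voxels=147
  2. axis=2 (XY plane), |mask|=31  ⇒  voxels=91
  3. axis=1 (XZ plane), |mask|=35  ⇒  voxels=70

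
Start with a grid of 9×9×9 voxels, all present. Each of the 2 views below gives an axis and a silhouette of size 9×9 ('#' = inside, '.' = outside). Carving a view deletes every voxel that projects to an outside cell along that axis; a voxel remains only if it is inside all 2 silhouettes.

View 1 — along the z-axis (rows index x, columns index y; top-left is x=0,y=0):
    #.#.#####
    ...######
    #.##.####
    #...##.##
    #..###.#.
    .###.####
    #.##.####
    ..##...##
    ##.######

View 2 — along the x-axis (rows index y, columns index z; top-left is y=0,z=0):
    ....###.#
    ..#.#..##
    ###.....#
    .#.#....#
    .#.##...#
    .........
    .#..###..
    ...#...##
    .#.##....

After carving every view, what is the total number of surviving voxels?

full grid |V| = 729
after view 1 [z-axis, 56 of 81 cells solid] → remaining = 504
after view 2 [x-axis, 29 of 81 cells solid] → remaining = 168

|visual hull| = 168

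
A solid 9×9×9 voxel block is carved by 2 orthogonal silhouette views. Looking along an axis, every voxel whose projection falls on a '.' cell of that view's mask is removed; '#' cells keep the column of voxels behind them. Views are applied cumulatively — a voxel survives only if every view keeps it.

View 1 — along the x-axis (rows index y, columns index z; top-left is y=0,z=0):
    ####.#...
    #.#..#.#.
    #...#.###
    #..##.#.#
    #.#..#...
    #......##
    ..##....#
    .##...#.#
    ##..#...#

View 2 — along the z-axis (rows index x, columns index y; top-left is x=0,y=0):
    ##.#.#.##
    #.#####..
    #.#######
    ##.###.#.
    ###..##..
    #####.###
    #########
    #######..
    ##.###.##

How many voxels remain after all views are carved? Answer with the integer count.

remaining voxels: 250

full grid |V| = 729
after view 1 [x-axis, 36 of 81 cells solid] → remaining = 324
after view 2 [z-axis, 62 of 81 cells solid] → remaining = 250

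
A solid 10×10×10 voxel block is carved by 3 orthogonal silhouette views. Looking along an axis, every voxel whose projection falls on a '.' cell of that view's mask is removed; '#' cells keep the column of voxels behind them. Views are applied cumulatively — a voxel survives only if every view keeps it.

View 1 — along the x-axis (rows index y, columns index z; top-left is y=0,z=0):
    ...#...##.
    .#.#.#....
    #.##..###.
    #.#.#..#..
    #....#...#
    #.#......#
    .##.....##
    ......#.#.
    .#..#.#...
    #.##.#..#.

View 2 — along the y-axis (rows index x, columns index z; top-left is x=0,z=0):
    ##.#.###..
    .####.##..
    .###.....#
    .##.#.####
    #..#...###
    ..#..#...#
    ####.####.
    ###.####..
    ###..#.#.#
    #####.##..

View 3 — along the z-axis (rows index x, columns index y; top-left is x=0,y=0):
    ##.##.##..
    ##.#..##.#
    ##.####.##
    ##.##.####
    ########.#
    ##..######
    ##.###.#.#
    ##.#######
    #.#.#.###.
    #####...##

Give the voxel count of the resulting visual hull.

154 voxels

initial block: 10^3 = 1000
step 1: project along x, AND mask (36/100) → |grid| = 360
step 2: project along y, AND mask (59/100) → |grid| = 213
step 3: project along z, AND mask (74/100) → |grid| = 154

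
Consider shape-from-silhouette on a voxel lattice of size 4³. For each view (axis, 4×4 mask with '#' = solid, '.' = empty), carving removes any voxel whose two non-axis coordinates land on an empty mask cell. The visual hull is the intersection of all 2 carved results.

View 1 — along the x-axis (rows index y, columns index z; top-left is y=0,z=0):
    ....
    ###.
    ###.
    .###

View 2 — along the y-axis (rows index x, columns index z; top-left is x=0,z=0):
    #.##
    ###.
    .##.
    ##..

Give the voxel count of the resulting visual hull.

voxel count = 25

initial block: 4^3 = 64
step 1: project along x, AND mask (9/16) → |grid| = 36
step 2: project along y, AND mask (10/16) → |grid| = 25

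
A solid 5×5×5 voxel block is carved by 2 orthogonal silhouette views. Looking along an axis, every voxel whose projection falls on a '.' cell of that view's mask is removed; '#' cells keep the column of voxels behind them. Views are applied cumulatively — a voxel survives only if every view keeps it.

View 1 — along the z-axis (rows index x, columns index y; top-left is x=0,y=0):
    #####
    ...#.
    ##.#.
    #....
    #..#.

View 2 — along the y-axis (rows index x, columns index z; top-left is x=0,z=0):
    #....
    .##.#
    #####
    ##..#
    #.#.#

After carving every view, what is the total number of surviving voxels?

start: 5×5×5 = 125 voxels
step 1: project along z, AND mask (12/25) → |grid| = 60
step 2: project along y, AND mask (15/25) → |grid| = 32

voxel count = 32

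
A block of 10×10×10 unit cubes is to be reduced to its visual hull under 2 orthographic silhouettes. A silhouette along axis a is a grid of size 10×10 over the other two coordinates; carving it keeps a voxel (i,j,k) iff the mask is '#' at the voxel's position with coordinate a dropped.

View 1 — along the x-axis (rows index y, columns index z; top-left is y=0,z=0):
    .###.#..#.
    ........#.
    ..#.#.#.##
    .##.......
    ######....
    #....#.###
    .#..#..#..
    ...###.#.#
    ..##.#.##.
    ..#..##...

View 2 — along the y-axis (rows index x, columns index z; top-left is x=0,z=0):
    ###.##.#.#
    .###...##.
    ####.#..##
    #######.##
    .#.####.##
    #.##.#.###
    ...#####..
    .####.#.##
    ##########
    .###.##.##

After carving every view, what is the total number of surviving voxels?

remaining voxels: 294

full grid |V| = 1000
carve view 1 (along x, YZ-mask fill 40/100): 400 voxels remain
carve view 2 (along y, XZ-mask fill 71/100): 294 voxels remain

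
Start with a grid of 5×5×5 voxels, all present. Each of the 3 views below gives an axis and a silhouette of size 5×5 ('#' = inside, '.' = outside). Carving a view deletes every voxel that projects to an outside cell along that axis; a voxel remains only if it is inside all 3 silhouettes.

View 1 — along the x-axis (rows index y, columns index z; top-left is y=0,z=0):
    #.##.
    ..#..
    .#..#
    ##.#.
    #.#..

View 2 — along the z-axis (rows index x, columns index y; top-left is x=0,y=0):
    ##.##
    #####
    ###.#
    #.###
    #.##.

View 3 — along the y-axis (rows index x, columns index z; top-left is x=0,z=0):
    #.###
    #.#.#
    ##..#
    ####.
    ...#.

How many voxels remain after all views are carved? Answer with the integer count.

30 voxels

initial block: 5^3 = 125
step 1: project along x, AND mask (11/25) → |grid| = 55
step 2: project along z, AND mask (20/25) → |grid| = 46
step 3: project along y, AND mask (15/25) → |grid| = 30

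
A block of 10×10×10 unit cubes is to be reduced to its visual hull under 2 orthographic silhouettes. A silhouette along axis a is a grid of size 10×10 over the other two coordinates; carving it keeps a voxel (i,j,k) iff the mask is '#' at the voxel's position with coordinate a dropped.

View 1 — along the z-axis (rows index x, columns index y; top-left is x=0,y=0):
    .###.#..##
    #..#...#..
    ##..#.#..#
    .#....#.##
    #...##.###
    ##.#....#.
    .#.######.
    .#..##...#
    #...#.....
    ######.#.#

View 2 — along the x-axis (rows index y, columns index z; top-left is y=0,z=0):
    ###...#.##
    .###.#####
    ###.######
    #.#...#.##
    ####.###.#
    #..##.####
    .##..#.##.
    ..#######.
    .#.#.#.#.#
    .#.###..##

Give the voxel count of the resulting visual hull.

remaining voxels: 322

initial block: 10^3 = 1000
step 1: project along z, AND mask (49/100) → |grid| = 490
step 2: project along x, AND mask (66/100) → |grid| = 322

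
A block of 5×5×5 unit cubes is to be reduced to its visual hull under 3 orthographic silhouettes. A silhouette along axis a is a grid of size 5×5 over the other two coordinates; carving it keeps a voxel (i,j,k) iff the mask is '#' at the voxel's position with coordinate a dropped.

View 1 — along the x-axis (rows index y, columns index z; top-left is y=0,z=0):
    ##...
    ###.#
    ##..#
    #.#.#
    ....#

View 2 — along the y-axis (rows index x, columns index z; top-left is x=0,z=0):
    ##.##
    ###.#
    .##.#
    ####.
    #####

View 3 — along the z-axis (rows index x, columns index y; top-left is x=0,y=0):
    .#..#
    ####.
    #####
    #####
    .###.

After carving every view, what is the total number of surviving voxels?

start: 5×5×5 = 125 voxels
V1 x: intersect with YZ mask (13 set) -- 65 left
V2 y: intersect with XZ mask (20 set) -- 55 left
V3 z: intersect with XY mask (19 set) -- 44 left

44 voxels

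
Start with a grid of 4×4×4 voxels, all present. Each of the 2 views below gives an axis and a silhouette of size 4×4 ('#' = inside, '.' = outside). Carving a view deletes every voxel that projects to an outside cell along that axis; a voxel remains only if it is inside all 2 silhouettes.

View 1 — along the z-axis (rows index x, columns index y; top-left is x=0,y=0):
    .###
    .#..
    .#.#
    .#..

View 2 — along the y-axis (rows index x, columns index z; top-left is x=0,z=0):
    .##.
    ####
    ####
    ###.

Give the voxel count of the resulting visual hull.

initial block: 4^3 = 64
  1. axis=2 (XY plane), |mask|=7  ⇒  voxels=28
  2. axis=1 (XZ plane), |mask|=13  ⇒  voxels=21

voxel count = 21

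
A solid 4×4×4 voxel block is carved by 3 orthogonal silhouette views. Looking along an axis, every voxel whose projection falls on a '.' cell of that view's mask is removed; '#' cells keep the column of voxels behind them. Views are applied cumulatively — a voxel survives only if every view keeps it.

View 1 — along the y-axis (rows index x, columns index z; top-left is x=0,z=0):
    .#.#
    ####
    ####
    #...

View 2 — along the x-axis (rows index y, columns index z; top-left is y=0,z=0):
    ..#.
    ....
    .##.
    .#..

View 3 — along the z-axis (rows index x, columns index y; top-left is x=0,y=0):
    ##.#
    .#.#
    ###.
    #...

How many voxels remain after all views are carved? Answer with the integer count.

|visual hull| = 5

full grid |V| = 64
[1] y-view keeps 11 columns → grid now 44
[2] x-view keeps 4 columns → grid now 10
[3] z-view keeps 9 columns → grid now 5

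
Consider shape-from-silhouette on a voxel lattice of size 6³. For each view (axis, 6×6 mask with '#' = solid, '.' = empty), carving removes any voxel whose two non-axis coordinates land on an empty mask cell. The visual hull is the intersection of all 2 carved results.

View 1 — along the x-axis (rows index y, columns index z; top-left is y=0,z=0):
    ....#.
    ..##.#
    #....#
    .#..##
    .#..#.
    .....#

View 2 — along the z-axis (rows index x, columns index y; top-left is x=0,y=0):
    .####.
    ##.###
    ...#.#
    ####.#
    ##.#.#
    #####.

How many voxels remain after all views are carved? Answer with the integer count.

|visual hull| = 53

initial block: 6^3 = 216
V1 x: intersect with YZ mask (12 set) -- 72 left
V2 z: intersect with XY mask (25 set) -- 53 left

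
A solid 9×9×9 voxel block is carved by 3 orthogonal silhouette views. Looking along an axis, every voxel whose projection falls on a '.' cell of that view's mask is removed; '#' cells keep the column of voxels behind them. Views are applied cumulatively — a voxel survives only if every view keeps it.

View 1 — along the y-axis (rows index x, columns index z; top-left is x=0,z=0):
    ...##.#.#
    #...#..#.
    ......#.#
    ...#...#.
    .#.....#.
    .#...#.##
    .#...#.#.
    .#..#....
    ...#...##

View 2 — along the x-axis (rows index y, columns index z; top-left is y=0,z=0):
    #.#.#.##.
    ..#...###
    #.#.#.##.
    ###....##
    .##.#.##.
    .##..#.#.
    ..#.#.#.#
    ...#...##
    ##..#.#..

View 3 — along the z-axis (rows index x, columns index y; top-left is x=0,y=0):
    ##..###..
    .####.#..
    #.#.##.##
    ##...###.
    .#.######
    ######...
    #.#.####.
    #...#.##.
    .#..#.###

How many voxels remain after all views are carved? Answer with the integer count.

initial block: 9^3 = 729
step 1: project along y, AND mask (25/81) → |grid| = 225
step 2: project along x, AND mask (39/81) → |grid| = 110
step 3: project along z, AND mask (49/81) → |grid| = 68

68 voxels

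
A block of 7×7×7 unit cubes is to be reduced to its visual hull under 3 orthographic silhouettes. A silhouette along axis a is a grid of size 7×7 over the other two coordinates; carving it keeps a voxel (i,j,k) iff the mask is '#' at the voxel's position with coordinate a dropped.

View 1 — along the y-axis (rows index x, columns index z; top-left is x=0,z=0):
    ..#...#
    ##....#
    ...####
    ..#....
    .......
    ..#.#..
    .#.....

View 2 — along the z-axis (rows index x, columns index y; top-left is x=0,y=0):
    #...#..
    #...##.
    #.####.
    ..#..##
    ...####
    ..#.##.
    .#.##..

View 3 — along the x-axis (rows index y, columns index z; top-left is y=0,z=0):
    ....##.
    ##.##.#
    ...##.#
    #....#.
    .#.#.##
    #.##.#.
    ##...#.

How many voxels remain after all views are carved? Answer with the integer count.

remaining voxels: 20

initial block: 7^3 = 343
  1. axis=1 (XZ plane), |mask|=13  ⇒  voxels=91
  2. axis=2 (XY plane), |mask|=23  ⇒  voxels=45
  3. axis=0 (YZ plane), |mask|=23  ⇒  voxels=20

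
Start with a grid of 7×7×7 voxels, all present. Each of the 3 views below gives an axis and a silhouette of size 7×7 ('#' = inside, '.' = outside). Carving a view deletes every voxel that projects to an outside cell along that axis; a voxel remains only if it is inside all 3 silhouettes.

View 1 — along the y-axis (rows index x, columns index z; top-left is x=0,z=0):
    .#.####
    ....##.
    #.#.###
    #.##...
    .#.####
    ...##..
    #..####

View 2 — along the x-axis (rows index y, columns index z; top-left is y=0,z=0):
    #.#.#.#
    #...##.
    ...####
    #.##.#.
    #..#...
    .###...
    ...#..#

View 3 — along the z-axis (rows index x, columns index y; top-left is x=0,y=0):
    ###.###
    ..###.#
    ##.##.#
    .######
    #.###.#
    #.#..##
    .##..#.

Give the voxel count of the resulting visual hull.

|visual hull| = 62

before carving: 343 voxels (7×7×7)
step 1: project along y, AND mask (27/49) → |grid| = 189
step 2: project along x, AND mask (22/49) → |grid| = 90
step 3: project along z, AND mask (33/49) → |grid| = 62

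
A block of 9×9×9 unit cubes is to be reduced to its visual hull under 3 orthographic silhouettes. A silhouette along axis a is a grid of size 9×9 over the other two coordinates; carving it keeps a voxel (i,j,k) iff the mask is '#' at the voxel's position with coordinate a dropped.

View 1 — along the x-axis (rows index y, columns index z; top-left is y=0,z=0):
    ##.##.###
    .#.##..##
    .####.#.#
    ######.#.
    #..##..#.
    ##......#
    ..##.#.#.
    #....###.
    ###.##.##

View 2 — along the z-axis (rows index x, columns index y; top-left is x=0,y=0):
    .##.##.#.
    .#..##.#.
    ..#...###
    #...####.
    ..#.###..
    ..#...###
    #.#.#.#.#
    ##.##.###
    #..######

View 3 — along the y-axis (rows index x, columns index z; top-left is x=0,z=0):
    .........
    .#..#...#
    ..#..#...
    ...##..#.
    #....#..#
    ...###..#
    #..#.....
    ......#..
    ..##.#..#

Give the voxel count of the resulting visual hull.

initial block: 9^3 = 729
after view 1 [x-axis, 47 of 81 cells solid] → remaining = 423
after view 2 [z-axis, 45 of 81 cells solid] → remaining = 221
after view 3 [y-axis, 22 of 81 cells solid] → remaining = 58

|visual hull| = 58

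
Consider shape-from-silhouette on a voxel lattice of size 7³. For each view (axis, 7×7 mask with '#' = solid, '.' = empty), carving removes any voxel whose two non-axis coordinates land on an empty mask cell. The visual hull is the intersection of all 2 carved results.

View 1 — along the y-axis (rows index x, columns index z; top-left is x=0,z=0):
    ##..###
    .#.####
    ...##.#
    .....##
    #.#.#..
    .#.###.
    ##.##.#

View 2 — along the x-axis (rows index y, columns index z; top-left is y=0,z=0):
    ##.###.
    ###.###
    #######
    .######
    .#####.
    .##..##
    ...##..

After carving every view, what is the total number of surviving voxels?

initial block: 7^3 = 343
  1. axis=1 (XZ plane), |mask|=27  ⇒  voxels=189
  2. axis=0 (YZ plane), |mask|=35  ⇒  voxels=138

voxel count = 138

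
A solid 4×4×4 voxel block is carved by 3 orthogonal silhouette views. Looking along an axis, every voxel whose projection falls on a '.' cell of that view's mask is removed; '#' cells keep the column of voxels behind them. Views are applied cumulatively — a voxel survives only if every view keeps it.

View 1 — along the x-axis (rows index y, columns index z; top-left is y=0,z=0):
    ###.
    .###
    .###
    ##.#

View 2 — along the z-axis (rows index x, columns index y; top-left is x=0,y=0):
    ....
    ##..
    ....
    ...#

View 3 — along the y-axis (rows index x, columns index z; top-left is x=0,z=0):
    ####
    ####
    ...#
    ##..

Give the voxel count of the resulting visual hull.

before carving: 64 voxels (4×4×4)
V1 x: intersect with YZ mask (12 set) -- 48 left
V2 z: intersect with XY mask (3 set) -- 9 left
V3 y: intersect with XZ mask (11 set) -- 8 left

8 voxels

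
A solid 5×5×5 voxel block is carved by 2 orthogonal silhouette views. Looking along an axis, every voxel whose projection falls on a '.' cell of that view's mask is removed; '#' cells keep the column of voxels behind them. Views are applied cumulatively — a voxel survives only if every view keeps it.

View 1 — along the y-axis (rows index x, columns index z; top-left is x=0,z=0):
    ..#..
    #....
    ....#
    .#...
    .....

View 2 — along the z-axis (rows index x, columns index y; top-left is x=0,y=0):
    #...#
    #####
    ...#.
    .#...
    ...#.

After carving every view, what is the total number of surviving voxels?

9 voxels

full grid |V| = 125
step 1: project along y, AND mask (4/25) → |grid| = 20
step 2: project along z, AND mask (10/25) → |grid| = 9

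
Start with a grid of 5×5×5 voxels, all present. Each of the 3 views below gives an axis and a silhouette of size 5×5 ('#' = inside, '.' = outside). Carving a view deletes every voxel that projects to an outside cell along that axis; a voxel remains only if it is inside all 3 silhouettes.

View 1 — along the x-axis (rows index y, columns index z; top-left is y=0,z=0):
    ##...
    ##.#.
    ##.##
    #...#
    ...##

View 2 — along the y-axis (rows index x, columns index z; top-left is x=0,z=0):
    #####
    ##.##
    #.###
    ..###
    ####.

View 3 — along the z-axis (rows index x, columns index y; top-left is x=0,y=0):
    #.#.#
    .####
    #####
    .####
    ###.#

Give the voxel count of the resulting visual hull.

voxel count = 44

start: 5×5×5 = 125 voxels
V1 x: intersect with YZ mask (13 set) -- 65 left
V2 y: intersect with XZ mask (20 set) -- 52 left
V3 z: intersect with XY mask (20 set) -- 44 left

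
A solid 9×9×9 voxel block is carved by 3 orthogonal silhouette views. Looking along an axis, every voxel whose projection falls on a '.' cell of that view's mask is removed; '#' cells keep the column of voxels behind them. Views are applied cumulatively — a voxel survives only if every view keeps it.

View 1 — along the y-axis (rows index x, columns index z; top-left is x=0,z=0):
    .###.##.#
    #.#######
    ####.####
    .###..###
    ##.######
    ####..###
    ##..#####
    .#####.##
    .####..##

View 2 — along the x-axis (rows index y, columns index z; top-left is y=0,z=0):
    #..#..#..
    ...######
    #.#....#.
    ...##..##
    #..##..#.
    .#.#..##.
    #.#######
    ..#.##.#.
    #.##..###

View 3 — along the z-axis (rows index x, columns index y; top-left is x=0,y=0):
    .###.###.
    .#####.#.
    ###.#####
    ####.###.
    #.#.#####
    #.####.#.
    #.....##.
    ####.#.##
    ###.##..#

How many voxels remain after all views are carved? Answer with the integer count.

voxel count = 194

before carving: 729 voxels (9×9×9)
step 1: project along y, AND mask (63/81) → |grid| = 567
step 2: project along x, AND mask (42/81) → |grid| = 295
step 3: project along z, AND mask (56/81) → |grid| = 194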